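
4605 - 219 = 4386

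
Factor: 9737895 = 3^1*5^1*149^1 * 4357^1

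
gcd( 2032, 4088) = 8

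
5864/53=5864/53 =110.64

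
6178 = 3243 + 2935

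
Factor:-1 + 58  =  3^1*19^1 = 57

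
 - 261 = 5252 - 5513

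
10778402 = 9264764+1513638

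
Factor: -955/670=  - 2^( - 1 )*67^( - 1 ) * 191^1 = -191/134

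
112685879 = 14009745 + 98676134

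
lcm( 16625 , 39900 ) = 199500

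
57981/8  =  57981/8 = 7247.62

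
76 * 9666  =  734616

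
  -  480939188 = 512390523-993329711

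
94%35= 24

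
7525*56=421400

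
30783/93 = 331 = 331.00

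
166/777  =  166/777 = 0.21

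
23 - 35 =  - 12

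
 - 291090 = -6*48515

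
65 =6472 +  - 6407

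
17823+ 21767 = 39590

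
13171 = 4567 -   -  8604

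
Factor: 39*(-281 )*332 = - 2^2*3^1*13^1 * 83^1 * 281^1 = - 3638388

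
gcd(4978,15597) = 1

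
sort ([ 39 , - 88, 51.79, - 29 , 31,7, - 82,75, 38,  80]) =[-88, - 82,-29, 7,31, 38, 39,  51.79 , 75, 80] 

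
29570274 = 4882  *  6057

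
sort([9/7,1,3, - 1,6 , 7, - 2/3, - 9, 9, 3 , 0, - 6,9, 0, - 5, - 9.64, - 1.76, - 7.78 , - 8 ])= [ - 9.64, - 9, - 8, - 7.78, - 6, - 5, - 1.76, - 1, - 2/3,0,  0, 1,9/7,3,3, 6,7,9,9]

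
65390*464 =30340960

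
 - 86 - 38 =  - 124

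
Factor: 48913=41^1 * 1193^1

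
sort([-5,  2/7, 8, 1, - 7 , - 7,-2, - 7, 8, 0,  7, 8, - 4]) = [ - 7, - 7, - 7 , - 5, -4, - 2, 0, 2/7,1 , 7, 8,8, 8 ] 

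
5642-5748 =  - 106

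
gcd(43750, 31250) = 6250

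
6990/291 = 24 + 2/97 = 24.02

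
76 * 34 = 2584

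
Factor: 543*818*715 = 2^1*3^1*5^1*11^1*13^1* 181^1*409^1 = 317584410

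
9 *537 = 4833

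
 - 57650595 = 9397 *(-6135) 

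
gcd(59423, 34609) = 653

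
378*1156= 436968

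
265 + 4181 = 4446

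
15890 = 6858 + 9032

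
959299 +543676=1502975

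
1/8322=1/8322 = 0.00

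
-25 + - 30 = - 55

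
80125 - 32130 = 47995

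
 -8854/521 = -17 + 3/521  =  - 16.99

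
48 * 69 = 3312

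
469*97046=45514574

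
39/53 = 39/53 = 0.74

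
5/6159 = 5/6159 = 0.00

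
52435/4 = 13108 + 3/4 = 13108.75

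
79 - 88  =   - 9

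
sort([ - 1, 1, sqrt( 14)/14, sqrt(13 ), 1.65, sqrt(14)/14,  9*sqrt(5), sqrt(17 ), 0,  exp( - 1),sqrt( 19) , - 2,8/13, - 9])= [ - 9, - 2, - 1, 0, sqrt(14) /14,sqrt ( 14) /14, exp( - 1),8/13, 1,  1.65, sqrt(13), sqrt(17 ), sqrt( 19),9*sqrt( 5 ) ]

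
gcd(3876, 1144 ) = 4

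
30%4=2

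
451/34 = 451/34= 13.26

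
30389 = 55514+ - 25125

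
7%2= 1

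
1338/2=669 = 669.00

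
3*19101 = 57303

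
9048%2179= 332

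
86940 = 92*945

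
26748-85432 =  - 58684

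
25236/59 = 25236/59=427.73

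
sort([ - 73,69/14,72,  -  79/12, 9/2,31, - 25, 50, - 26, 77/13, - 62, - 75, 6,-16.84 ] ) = [ - 75, - 73, -62, - 26, - 25, - 16.84 ,  -  79/12,9/2,  69/14, 77/13,6, 31,  50,  72] 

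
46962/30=1565 + 2/5 = 1565.40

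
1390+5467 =6857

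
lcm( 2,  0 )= 0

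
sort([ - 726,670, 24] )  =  [ - 726,24, 670 ]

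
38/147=38/147 = 0.26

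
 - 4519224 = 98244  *( -46)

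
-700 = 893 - 1593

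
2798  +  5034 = 7832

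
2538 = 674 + 1864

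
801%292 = 217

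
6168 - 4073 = 2095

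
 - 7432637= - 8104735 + 672098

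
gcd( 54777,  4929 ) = 93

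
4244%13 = 6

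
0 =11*0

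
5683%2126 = 1431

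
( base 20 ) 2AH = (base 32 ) VP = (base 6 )4413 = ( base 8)1771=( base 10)1017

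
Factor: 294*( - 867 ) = -254898 = - 2^1 * 3^2* 7^2*17^2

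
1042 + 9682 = 10724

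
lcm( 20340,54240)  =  162720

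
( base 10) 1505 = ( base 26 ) 25n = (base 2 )10111100001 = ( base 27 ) 21k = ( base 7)4250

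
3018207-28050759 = -25032552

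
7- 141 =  - 134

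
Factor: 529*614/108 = 2^(-1) * 3^( - 3 )*23^2*307^1 = 162403/54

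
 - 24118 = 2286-26404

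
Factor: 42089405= 5^1 * 103^1*81727^1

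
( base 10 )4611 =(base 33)47o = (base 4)1020003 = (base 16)1203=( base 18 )E43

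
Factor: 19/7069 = 19^1 * 7069^( -1) 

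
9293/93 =9293/93  =  99.92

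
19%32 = 19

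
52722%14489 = 9255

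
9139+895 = 10034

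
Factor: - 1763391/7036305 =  - 5^ ( - 1 ) * 7^1*43^( - 1)*131^1*641^1 * 10909^ ( - 1)=- 587797/2345435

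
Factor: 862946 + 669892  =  1532838 = 2^1* 3^1*255473^1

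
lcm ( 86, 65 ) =5590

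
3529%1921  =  1608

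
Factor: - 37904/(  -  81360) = 3^(  -  2 ) * 5^ ( - 1) * 23^1  *103^1*113^( - 1) = 2369/5085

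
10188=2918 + 7270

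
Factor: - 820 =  - 2^2*5^1*41^1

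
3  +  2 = 5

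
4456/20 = 1114/5 = 222.80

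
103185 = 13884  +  89301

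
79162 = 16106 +63056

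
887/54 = 887/54 = 16.43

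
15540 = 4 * 3885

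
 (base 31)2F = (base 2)1001101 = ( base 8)115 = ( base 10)77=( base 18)45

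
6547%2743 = 1061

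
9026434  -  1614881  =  7411553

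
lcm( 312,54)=2808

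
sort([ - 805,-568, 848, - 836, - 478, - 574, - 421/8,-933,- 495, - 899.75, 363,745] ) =[ - 933,-899.75, - 836, - 805,  -  574,-568,-495,  -  478 , - 421/8,363, 745, 848] 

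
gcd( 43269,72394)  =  1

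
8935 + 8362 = 17297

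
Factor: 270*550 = 148500 =2^2*3^3*5^3*11^1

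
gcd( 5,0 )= 5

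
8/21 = 8/21 = 0.38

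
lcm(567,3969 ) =3969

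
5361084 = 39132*137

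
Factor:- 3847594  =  -2^1*1923797^1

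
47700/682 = 69+321/341 = 69.94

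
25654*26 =667004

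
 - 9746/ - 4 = 4873/2 = 2436.50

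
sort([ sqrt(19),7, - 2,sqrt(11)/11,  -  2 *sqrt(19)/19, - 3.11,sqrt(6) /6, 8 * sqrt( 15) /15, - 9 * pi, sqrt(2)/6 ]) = [ -9 * pi, - 3.11, -2 ,  -  2 * sqrt(19 )/19, sqrt(2) /6, sqrt( 11)/11,sqrt(6 )/6, 8*sqrt(15) /15,  sqrt(19),7 ]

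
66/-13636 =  - 1 + 6785/6818 = -0.00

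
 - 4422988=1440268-5863256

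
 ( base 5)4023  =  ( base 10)513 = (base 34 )F3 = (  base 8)1001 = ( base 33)fi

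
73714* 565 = 41648410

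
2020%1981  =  39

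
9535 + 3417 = 12952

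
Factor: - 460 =-2^2*5^1*23^1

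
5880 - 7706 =-1826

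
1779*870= 1547730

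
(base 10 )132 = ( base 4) 2010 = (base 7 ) 246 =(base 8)204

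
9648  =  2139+7509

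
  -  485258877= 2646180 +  - 487905057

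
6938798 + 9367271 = 16306069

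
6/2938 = 3/1469 = 0.00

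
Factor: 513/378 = 19/14 = 2^( - 1 )*7^( - 1 )*19^1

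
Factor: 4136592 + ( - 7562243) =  - 3425651  =  - 3425651^1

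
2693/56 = 2693/56= 48.09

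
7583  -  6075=1508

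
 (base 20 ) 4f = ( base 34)2R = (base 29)38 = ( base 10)95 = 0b1011111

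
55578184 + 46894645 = 102472829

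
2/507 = 2/507  =  0.00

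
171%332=171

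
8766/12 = 1461/2 = 730.50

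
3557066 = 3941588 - 384522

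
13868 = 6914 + 6954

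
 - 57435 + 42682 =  - 14753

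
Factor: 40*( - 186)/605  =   - 1488/121 = - 2^4 *3^1 * 11^( - 2)*31^1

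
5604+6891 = 12495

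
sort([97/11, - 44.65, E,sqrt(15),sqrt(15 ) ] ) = [ - 44.65,E,sqrt ( 15), sqrt( 15),97/11 ] 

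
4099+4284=8383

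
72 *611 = 43992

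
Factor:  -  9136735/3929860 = -2^( - 2)*11^( - 1 )*17^2*6323^1*17863^( - 1 ) = -  1827347/785972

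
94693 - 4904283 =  - 4809590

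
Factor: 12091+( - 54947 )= - 42856 = -  2^3*11^1*487^1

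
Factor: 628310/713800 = 757/860 = 2^ ( - 2 ) * 5^( - 1)*43^ ( - 1 )*757^1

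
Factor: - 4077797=-557^1*7321^1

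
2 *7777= 15554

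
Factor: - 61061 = - 7^1 * 11^1*13^1*61^1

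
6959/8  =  6959/8  =  869.88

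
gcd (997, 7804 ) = 1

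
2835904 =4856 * 584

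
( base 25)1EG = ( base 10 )991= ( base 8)1737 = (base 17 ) 375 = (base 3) 1100201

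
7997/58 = 7997/58=   137.88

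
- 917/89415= - 1 + 88498/89415 = -0.01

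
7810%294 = 166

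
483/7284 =161/2428 = 0.07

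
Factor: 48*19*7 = 2^4*3^1*7^1*19^1= 6384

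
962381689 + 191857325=1154239014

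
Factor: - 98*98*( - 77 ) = 2^2*7^5*11^1 =739508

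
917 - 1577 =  - 660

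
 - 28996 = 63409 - 92405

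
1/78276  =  1/78276 = 0.00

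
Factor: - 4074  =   - 2^1*3^1* 7^1*97^1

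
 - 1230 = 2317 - 3547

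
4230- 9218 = -4988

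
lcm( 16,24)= 48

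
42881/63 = 42881/63 = 680.65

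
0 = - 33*0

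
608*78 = 47424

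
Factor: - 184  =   - 2^3*23^1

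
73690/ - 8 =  -36845/4 =- 9211.25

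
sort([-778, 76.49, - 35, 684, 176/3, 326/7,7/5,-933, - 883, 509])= [-933, - 883,- 778,-35,7/5, 326/7,176/3,76.49, 509, 684] 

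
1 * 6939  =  6939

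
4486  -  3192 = 1294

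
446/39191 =446/39191 = 0.01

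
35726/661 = 54 + 32/661 = 54.05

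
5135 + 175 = 5310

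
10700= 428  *25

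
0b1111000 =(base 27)4c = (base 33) 3l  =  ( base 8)170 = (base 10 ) 120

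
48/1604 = 12/401  =  0.03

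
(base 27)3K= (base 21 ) 4H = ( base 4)1211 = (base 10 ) 101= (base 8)145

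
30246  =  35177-4931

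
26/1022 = 13/511 = 0.03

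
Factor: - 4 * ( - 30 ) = 120 = 2^3 * 3^1*5^1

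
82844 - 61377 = 21467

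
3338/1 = 3338 = 3338.00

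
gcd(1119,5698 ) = 1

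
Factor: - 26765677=- 367^1*72931^1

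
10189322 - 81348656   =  -71159334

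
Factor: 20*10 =2^3*5^2 = 200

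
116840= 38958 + 77882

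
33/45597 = 11/15199 = 0.00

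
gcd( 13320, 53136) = 72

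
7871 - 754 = 7117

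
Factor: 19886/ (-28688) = -2^( - 3 )*11^( - 1 )*61^1 = - 61/88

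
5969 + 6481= 12450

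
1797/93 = 19 + 10/31=19.32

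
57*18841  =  1073937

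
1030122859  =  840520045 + 189602814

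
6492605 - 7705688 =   -  1213083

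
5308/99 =5308/99 = 53.62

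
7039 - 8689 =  - 1650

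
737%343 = 51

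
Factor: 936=2^3*3^2*13^1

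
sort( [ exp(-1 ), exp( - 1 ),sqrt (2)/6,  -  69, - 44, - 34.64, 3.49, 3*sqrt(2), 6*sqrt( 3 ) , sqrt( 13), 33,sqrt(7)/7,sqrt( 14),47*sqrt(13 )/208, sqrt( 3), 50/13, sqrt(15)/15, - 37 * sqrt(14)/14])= [ - 69, - 44,  -  34.64, - 37 * sqrt( 14) /14,sqrt(2 )/6, sqrt (15)/15, exp ( - 1 ), exp(-1)  ,  sqrt( 7 ) /7,47*sqrt (13) /208, sqrt( 3 ), 3.49 , sqrt (13),sqrt(14 ), 50/13 , 3 * sqrt(2), 6* sqrt(3 ) , 33] 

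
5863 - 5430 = 433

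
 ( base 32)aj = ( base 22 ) f9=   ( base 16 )153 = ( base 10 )339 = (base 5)2324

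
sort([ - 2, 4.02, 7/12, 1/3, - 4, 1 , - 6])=[ - 6, - 4, - 2, 1/3,7/12,1, 4.02 ]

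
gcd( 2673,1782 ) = 891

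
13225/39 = 13225/39  =  339.10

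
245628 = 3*81876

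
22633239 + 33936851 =56570090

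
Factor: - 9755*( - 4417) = 43087835 = 5^1 * 7^1*631^1*1951^1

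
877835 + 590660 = 1468495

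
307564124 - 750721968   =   - 443157844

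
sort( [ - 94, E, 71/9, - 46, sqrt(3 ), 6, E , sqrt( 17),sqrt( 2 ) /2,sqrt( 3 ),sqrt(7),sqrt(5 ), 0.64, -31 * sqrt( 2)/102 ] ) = [ - 94,-46, -31*sqrt (2 ) /102,0.64, sqrt(  2 )/2, sqrt( 3) , sqrt(3),sqrt( 5 ),sqrt( 7 ),E,E,sqrt(17 ),6, 71/9]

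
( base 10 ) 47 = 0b101111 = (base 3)1202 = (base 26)1l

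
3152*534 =1683168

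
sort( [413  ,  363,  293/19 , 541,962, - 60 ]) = [ - 60,293/19,363 , 413, 541,962 ] 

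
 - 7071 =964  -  8035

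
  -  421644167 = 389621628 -811265795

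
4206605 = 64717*65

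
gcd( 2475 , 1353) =33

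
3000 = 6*500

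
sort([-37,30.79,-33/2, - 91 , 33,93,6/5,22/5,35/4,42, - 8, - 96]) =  [ - 96, - 91, - 37, - 33/2, - 8,6/5, 22/5, 35/4,30.79, 33,  42,93 ] 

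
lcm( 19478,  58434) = 58434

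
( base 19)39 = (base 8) 102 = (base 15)46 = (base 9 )73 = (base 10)66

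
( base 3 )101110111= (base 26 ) b79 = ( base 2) 1110111001011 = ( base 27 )acd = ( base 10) 7627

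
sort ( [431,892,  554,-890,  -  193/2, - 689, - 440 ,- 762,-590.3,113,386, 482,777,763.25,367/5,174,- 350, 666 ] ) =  [-890, - 762, -689, - 590.3 ,  -  440,-350,  -  193/2,367/5, 113,174 , 386,431,482, 554,666,  763.25, 777, 892 ] 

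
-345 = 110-455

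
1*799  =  799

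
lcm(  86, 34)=1462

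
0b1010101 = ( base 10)85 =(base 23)3G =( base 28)31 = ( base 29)2r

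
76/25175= 4/1325 = 0.00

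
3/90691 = 3/90691=0.00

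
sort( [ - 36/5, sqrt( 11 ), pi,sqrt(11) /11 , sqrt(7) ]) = [ - 36/5,sqrt(11 )/11,sqrt(7),pi,sqrt(11)]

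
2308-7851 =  - 5543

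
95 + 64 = 159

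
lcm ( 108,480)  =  4320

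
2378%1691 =687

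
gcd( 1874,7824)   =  2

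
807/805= 807/805 =1.00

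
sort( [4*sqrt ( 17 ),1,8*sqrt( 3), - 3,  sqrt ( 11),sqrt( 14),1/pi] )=[ - 3, 1/pi, 1,  sqrt(  11) , sqrt ( 14), 8*sqrt( 3), 4*sqrt( 17)]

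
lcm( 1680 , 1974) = 78960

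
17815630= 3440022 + 14375608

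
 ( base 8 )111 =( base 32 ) 29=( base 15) 4d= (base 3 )2201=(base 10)73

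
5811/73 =79 + 44/73 = 79.60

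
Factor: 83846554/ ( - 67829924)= - 41923277/33914962  =  -2^( - 1 )*11^1*19^( -1)* 83^( - 1 )*10753^(-1)*3811207^1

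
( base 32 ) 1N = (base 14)3d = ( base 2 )110111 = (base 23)29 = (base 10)55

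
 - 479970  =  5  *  ( - 95994)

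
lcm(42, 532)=1596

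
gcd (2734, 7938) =2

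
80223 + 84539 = 164762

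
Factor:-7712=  - 2^5*241^1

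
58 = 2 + 56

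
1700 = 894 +806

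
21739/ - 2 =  - 10870+1/2= - 10869.50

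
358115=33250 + 324865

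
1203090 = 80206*15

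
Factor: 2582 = 2^1*1291^1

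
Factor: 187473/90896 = 2^( - 4) * 3^1*11^1 = 33/16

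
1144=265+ 879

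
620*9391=5822420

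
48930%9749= 185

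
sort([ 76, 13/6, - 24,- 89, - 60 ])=[ - 89, - 60, - 24,13/6, 76 ] 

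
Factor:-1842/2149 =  - 6/7 = - 2^1 * 3^1*7^( - 1 ) 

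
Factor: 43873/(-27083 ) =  - 601/371 = -7^( - 1 )*53^(- 1)*601^1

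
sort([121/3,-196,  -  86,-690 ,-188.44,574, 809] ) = [ - 690, - 196, - 188.44, - 86, 121/3,  574, 809] 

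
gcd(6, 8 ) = 2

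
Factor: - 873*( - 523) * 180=82184220 = 2^2*3^4  *5^1*97^1*523^1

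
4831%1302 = 925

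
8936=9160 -224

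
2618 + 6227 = 8845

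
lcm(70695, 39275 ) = 353475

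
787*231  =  181797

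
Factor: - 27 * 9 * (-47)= 11421 = 3^5 * 47^1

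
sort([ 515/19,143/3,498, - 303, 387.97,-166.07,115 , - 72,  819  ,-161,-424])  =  [ - 424, - 303,- 166.07 , - 161, - 72,515/19 , 143/3 , 115, 387.97 , 498,819 ]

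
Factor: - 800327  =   - 11^1*31^1 * 2347^1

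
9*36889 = 332001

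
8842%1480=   1442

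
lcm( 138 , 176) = 12144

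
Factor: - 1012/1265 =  -2^2*5^(-1) = - 4/5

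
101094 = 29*3486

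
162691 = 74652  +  88039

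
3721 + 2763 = 6484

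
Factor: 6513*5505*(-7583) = - 3^2*5^1*13^1*167^1*367^1 * 7583^1=- 271881374895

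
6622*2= 13244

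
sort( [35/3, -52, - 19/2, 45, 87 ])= [ - 52,  -  19/2,35/3,45  ,  87]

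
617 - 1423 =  - 806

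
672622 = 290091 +382531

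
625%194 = 43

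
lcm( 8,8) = 8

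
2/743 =2/743= 0.00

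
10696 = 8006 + 2690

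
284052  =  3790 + 280262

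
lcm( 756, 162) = 2268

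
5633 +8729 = 14362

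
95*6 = 570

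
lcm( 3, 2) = 6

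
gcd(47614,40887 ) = 7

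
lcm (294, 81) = 7938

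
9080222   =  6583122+2497100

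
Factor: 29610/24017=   2^1*3^2  *5^1*  73^(-1)= 90/73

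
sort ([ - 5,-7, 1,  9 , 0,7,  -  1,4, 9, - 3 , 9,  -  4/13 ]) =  [  -  7, - 5, - 3, - 1, - 4/13, 0,1, 4,7,9,9, 9 ]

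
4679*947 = 4431013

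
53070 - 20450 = 32620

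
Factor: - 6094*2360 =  - 2^4*5^1*11^1*59^1*277^1= - 14381840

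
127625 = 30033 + 97592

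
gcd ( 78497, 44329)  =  1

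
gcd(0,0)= 0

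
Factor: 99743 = 7^1*14249^1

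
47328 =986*48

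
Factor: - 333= - 3^2*37^1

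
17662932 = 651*27132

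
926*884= 818584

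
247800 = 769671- 521871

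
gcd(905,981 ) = 1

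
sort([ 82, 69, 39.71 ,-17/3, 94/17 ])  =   [-17/3, 94/17, 39.71,69,82] 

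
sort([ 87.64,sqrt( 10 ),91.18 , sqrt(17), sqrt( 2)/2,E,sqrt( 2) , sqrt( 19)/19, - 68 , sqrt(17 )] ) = [ - 68,sqrt( 19)/19,sqrt(2 ) /2, sqrt( 2), E, sqrt( 10 ), sqrt( 17),sqrt ( 17 ), 87.64 , 91.18]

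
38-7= 31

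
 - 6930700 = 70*( - 99010)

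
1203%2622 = 1203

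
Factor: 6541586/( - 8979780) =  - 2^( - 1) * 3^( - 1) * 5^( - 1)*7877^( - 1)*172147^1 = -172147/236310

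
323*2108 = 680884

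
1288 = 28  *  46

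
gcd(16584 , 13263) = 3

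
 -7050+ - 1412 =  - 8462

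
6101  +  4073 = 10174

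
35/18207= 5/2601 = 0.00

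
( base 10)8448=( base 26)cco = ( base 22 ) ha0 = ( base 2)10000100000000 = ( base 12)4a80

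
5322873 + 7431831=12754704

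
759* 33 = 25047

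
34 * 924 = 31416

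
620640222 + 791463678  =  1412103900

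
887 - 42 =845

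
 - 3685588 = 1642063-5327651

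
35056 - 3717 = 31339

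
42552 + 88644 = 131196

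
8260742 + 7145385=15406127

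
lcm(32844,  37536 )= 262752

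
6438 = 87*74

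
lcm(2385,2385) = 2385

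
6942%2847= 1248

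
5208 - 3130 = 2078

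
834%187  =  86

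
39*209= 8151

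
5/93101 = 5/93101= 0.00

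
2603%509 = 58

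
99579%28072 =15363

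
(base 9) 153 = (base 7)243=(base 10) 129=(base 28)4h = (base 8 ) 201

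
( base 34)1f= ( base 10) 49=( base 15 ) 34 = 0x31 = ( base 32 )1H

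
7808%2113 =1469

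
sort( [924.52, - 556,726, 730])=[ - 556, 726,730,924.52] 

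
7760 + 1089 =8849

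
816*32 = 26112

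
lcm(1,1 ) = 1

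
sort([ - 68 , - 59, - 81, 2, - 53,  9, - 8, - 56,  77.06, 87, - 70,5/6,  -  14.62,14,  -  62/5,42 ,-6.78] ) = [-81, -70 ,-68,- 59,-56 ,-53,-14.62,-62/5,-8,-6.78,5/6,  2, 9, 14, 42  ,  77.06, 87]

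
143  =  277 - 134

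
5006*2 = 10012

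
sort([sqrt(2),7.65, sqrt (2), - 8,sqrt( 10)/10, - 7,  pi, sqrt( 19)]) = [-8, - 7,sqrt(10)/10, sqrt( 2 ),  sqrt(2),pi, sqrt( 19),7.65] 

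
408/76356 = 34/6363 = 0.01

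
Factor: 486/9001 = 2^1*3^5*9001^(-1)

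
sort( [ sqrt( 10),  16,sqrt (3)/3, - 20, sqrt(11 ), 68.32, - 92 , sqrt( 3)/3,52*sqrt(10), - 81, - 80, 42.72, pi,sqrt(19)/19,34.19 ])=[ - 92,  -  81, - 80, - 20, sqrt(19)/19 , sqrt( 3 )/3 , sqrt(3)/3,pi, sqrt(10),  sqrt(11 ),  16,34.19,42.72, 68.32,52*sqrt(10)]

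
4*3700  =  14800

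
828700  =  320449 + 508251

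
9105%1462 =333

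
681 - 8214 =  -  7533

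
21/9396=7/3132= 0.00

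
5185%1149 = 589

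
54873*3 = 164619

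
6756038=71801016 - 65044978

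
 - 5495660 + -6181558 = - 11677218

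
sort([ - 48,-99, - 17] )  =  [ - 99,-48, - 17 ]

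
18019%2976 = 163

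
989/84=11 + 65/84 = 11.77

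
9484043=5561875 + 3922168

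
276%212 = 64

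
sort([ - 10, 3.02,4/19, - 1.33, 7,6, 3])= [ - 10, - 1.33,4/19, 3,3.02, 6,7 ]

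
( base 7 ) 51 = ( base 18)20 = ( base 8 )44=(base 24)1c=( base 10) 36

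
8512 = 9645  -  1133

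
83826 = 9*9314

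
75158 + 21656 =96814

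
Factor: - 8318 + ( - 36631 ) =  - 44949 = -  3^1*14983^1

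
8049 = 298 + 7751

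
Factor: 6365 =5^1 * 19^1 * 67^1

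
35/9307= 35/9307 = 0.00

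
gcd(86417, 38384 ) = 1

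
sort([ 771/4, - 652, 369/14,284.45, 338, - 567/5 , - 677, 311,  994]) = [ - 677, - 652, - 567/5,  369/14,771/4, 284.45, 311 , 338, 994 ] 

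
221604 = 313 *708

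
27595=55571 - 27976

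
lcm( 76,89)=6764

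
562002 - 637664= - 75662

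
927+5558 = 6485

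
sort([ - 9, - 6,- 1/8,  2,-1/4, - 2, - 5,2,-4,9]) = [  -  9, - 6, - 5 , - 4 ,- 2, - 1/4, - 1/8,  2,2, 9]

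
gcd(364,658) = 14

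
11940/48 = 995/4 = 248.75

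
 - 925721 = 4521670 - 5447391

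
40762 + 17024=57786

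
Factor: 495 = 3^2  *  5^1*11^1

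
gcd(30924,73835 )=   1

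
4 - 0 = 4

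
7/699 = 7/699 = 0.01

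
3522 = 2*1761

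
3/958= 3/958 = 0.00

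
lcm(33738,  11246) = 33738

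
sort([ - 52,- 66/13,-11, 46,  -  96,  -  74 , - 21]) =[ - 96, - 74, -52, - 21, - 11 ,-66/13, 46 ] 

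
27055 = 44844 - 17789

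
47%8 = 7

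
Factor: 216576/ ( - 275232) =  - 2^4*3^1*61^(- 1 ) =- 48/61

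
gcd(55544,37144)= 8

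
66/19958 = 33/9979 = 0.00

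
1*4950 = 4950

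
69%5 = 4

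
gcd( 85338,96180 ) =6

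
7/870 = 7/870= 0.01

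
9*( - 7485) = - 67365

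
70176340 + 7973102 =78149442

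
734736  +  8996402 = 9731138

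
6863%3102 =659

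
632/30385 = 632/30385 = 0.02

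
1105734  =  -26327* ( - 42)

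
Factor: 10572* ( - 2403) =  - 25404516 = - 2^2 * 3^4* 89^1*881^1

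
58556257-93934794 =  - 35378537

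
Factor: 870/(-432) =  - 2^( - 3 )*3^( - 2 )*5^1*29^1 = - 145/72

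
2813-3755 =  - 942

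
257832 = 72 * 3581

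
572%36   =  32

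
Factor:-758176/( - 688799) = 2^5*19^1*29^1*43^1*688799^( - 1) 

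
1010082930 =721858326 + 288224604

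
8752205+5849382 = 14601587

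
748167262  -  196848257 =551319005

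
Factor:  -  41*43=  - 1763 = - 41^1*43^1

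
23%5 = 3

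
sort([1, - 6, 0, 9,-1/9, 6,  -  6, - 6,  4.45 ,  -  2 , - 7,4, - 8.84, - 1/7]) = [ -8.84, - 7, - 6, - 6, - 6, - 2, - 1/7,  -  1/9, 0, 1  ,  4,4.45, 6, 9 ]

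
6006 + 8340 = 14346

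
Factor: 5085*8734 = 44412390 = 2^1*3^2* 5^1*11^1*113^1*397^1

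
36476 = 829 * 44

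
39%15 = 9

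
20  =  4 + 16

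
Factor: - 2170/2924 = - 2^( - 1)*5^1 * 7^1*17^ ( - 1) * 31^1* 43^( - 1) =- 1085/1462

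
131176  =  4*32794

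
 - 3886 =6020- 9906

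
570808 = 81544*7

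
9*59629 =536661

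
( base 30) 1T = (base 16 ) 3b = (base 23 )2d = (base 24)2b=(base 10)59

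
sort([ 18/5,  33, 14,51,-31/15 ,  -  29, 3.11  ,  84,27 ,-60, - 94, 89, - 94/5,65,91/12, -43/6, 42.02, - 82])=[ - 94, -82,  -  60, - 29, - 94/5, - 43/6,  -  31/15,3.11,18/5,91/12, 14,27,33,42.02,51,65,  84,  89] 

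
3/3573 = 1/1191=0.00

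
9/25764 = 3/8588 = 0.00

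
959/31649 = 959/31649 = 0.03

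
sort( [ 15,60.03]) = [ 15, 60.03 ] 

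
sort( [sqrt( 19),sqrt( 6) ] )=[ sqrt( 6), sqrt(19)] 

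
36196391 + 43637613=79834004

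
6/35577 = 2/11859 = 0.00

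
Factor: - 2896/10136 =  - 2^1*7^(  -  1) = -  2/7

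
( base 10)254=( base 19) D7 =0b11111110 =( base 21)C2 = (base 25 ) a4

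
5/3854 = 5/3854 = 0.00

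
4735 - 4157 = 578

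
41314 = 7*5902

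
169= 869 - 700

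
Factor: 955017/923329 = 3^3*7^1*11^( - 1)*31^1*163^1*83939^( - 1)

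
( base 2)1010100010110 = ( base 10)5398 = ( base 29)6C4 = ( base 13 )25c3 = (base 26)7pg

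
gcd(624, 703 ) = 1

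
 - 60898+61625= 727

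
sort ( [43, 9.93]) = [ 9.93, 43]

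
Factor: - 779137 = -779137^1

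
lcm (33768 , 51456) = 1080576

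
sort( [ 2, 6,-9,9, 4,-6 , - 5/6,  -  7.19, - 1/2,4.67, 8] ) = [  -  9, - 7.19, - 6,  -  5/6, - 1/2, 2,4,4.67 , 6,8,9 ]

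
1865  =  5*373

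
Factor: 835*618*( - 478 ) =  - 246662340 = - 2^2*3^1*5^1*103^1*167^1*239^1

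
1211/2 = 605  +  1/2 = 605.50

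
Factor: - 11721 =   -  3^1*3907^1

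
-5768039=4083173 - 9851212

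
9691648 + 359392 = 10051040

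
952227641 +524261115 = 1476488756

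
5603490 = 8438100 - 2834610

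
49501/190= 260 + 101/190 = 260.53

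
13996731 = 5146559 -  - 8850172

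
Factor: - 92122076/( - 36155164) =23030519/9038791 = 727^( - 1 )*12433^( - 1) * 23030519^1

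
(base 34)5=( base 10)5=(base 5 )10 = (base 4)11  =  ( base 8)5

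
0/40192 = 0  =  0.00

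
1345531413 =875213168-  - 470318245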